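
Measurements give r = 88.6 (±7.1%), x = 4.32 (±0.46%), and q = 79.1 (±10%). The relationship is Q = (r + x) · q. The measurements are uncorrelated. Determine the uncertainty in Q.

888

Let u = r + x = 92.9. δu = √(δr² + δx²) = √(39.6 + 0.000395) = 6.29, so δu/u = 0.0677.
Q is then a monomial in u, q:
δQ/Q = √((δu/u)² + (1·δq/q)²) = √(0.00458 + 0.0100) = 0.121
Q = 7350, so δQ = 0.121 × 7350 = 888.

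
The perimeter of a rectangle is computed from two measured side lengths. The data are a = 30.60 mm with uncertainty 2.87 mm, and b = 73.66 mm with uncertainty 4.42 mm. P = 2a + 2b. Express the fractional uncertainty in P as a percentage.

5.05%

Absolute uncertainties add in quadrature for a linear combination:
  (2·δa)² = 32.9;  (2·δb)² = 78.1
δP = √(111) = 10.5 mm
P = 208.5 mm, so δP/P = 10.5/208.5 = 0.0505.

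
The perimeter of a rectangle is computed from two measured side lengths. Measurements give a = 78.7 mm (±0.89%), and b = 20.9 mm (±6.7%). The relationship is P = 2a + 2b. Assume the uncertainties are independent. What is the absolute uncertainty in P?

3.13 mm

Sums and differences: (δP)² = Σ (cᵢ δxᵢ)².
  (2·δa)² = 1.96;  (2·δb)² = 7.84
δP = √(9.81) = 3.13 mm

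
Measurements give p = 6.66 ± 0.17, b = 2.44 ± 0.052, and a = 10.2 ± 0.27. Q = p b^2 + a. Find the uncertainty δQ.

1.99

Let w = p·b^2 = 39.7. δw/w = √((1·δp/p)² + (2·δb/b)²) = √(0.000652 + 0.00182) = 0.0497, so δw = 1.97.
Q = w + a: δQ = √(δw² + δa²) = √(3.88 + 0.0729) = 1.99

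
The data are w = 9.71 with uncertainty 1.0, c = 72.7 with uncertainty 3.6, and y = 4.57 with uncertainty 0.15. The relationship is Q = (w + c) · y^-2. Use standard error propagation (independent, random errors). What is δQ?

0.315

Let u = w + c = 82.4. δu = √(δw² + δc²) = √(1.00 + 13.0) = 3.74, so δu/u = 0.0453.
Q is then a monomial in u, y:
δQ/Q = √((δu/u)² + (-2·δy/y)²) = √(0.00206 + 0.00431) = 0.0798
Q = 3.95, so δQ = 0.0798 × 3.95 = 0.315.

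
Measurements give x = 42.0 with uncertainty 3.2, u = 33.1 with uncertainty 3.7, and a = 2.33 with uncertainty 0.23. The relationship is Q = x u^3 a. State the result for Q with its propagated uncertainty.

(3.55 ± 1.27) × 10^6

Since Q is a product/quotient, work with relative uncertainties:
  (1·δx/x)² = (1×0.0762)² = 0.00580;  (3·δu/u)² = (3×0.112)² = 0.112;  (1·δa/a)² = (1×0.0987)² = 0.00974
δQ/Q = √(0.128) = 0.358
Q = 3.55e+06, so δQ = 0.358 × 3.55e+06 = 1.27e+06.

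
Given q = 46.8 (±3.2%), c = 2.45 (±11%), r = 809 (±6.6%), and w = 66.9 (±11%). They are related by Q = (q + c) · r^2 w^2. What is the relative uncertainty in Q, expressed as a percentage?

Let u = q + c = 49.2. δu = √(δq² + δc²) = √(2.24 + 0.0726) = 1.52, so δu/u = 0.0309.
Q is then a monomial in u, r, w:
δQ/Q = √((δu/u)² + (2·δr/r)² + (2·δw/w)²) = √(0.000955 + 0.0174 + 0.0484) = 0.258

25.8%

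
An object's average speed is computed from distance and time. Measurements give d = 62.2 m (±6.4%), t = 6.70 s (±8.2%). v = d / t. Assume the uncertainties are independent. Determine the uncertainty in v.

Each factor contributes (exponent × relative error)² to (δv/v)²:
  (1·δd/d)² = (1×0.0640)² = 0.00410;  (-1·δt/t)² = (-1×0.0820)² = 0.00672
δv/v = √(0.0108) = 0.104
v = 9.28 m/s, so δv = 0.104 × 9.28 = 0.966 m/s.

0.966 m/s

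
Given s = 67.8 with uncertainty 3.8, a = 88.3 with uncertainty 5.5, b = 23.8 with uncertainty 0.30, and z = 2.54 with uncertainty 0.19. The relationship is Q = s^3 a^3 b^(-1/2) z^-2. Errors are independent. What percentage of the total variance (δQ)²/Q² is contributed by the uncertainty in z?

26.1%

(δQ/Q)² = (3·δs/s)² + (3·δa/a)² + (−½·δb/b)² + (-2·δz/z)²
  s term: (3×0.0560)² = 0.0283
  a term: (3×0.0623)² = 0.0349
  b term: (-0.5×0.0126)² = 3.97e-05
  z term: (-2×0.0748)² = 0.0224
Total = 0.0856. Share from z = 0.0224/0.0856 = 0.261.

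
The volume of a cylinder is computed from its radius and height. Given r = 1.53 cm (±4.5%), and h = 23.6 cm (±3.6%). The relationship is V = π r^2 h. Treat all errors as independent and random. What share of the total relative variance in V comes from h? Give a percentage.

13.8%

(δV/V)² = (2·δr/r)² + (1·δh/h)²
  r term: (2×0.0450)² = 0.00810
  h term: (1×0.0360)² = 0.00130
Total = 0.00940. Share from h = 0.00130/0.00940 = 0.138.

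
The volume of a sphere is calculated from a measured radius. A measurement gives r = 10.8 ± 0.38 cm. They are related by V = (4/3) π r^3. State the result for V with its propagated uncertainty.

For a monomial V ∝ r^3, fractional errors add in quadrature:
  (3·δr/r)² = (3×0.0352)² = 0.0111
δV/V = √(0.0111) = 0.106
V = 5280 cm^3, so δV = 0.106 × 5280 = 557 cm^3.

5280 ± 557 cm^3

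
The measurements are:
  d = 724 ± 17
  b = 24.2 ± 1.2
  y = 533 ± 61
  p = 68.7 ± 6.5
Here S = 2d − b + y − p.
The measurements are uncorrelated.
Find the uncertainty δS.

70.1

S is a linear combination, so absolute uncertainties add in quadrature:
  (2·δd)² = 1160;  (δb)² = 1.44;  (δy)² = 3720;  (δp)² = 42.2
δS = √(4920) = 70.1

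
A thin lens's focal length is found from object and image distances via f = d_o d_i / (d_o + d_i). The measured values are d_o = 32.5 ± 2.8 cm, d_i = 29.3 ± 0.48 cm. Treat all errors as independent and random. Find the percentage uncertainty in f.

4.17%

∂f/∂d_o = (d_i/(d_o+d_i))² = 0.225;  ∂f/∂d_i = (d_o/(d_o+d_i))² = 0.277
δf = √((∂f/∂d_o · δd_o)² + (∂f/∂d_i · δd_i)²) = √(0.396 + 0.0176) = 0.643 cm
f = 15.4 cm, so δf/f = 0.643/15.4 = 0.0417.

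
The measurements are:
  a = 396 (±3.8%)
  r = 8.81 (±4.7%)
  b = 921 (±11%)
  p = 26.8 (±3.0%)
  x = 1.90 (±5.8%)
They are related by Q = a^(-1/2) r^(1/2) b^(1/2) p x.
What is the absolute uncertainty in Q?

Relative error in a monomial: (δQ/Q)² = Σ (nᵢ · δxᵢ/xᵢ)².
  (−½·δa/a)² = (-0.5×0.0380)² = 0.000361;  (½·δr/r)² = (0.5×0.0470)² = 0.000552;  (½·δb/b)² = (0.5×0.110)² = 0.00302;  (1·δp/p)² = (1×0.0300)² = 0.000900;  (1·δx/x)² = (1×0.0580)² = 0.00336
δQ/Q = √(0.00820) = 0.0906
Q = 230, so δQ = 0.0906 × 230 = 20.9.

20.9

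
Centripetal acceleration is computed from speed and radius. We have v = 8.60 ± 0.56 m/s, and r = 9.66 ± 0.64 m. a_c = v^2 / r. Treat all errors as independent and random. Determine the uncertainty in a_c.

1.12 m/s^2

Since a_c is a product/quotient, work with relative uncertainties:
  (2·δv/v)² = (2×0.0651)² = 0.0170;  (-1·δr/r)² = (-1×0.0663)² = 0.00439
δa_c/a_c = √(0.0213) = 0.146
a_c = 7.66 m/s^2, so δa_c = 0.146 × 7.66 = 1.12 m/s^2.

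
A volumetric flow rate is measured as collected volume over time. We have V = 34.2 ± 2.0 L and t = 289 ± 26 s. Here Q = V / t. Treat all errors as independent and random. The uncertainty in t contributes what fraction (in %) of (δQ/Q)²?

(δQ/Q)² = (1·δV/V)² + (-1·δt/t)²
  V term: (1×0.0585)² = 0.00342
  t term: (-1×0.0900)² = 0.00809
Total = 0.0115. Share from t = 0.00809/0.0115 = 0.703.

70.3%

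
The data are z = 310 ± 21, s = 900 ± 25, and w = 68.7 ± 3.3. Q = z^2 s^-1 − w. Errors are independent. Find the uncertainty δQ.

15.1

Let p = z^2·s^-1 = 107. δp/p = √((2·δz/z)² + (-1·δs/s)²) = √(0.0184 + 0.000772) = 0.138, so δp = 14.8.
Q = p − w: δQ = √(δp² + δw²) = √(218 + 10.9) = 15.1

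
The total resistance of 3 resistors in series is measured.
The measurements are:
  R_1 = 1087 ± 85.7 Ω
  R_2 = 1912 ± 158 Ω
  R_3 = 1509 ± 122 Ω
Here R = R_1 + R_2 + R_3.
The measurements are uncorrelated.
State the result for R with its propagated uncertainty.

4508 ± 217 Ω

Sums and differences: (δR)² = Σ (cᵢ δxᵢ)².
  (δR_1)² = 7340;  (δR_2)² = 25000;  (δR_3)² = 14900
δR = √(47200) = 217 Ω
R = 4508 Ω.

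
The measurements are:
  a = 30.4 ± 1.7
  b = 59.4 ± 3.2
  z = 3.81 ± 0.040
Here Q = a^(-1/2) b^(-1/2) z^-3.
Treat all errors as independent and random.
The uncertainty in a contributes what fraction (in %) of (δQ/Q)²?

(δQ/Q)² = (−½·δa/a)² + (−½·δb/b)² + (-3·δz/z)²
  a term: (-0.5×0.0559)² = 0.000782
  b term: (-0.5×0.0539)² = 0.000726
  z term: (-3×0.0105)² = 0.000992
Total = 0.00250. Share from a = 0.000782/0.00250 = 0.313.

31.3%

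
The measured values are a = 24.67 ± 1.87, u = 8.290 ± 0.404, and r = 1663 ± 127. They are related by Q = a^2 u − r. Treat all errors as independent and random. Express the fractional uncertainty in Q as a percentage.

Let p = a^2·u = 5045. δp/p = √((2·δa/a)² + (1·δu/u)²) = √(0.0230 + 0.00237) = 0.159, so δp = 803.
Q = p − r: δQ = √(δp² + δr²) = √(6.46e+05 + 16100) = 813
Q = 3382, so δQ/Q = 813/3382 = 0.240.

24.0%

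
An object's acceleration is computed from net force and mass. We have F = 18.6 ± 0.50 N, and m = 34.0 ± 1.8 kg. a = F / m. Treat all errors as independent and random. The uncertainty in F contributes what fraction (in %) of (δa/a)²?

20.5%

(δa/a)² = (1·δF/F)² + (-1·δm/m)²
  F term: (1×0.0269)² = 0.000723
  m term: (-1×0.0529)² = 0.00280
Total = 0.00353. Share from F = 0.000723/0.00353 = 0.205.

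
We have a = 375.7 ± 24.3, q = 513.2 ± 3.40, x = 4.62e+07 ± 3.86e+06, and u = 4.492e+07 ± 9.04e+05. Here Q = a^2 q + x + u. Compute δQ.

1.02e+07

Let p = a^2·q = 7.244e+07. δp/p = √((2·δa/a)² + (1·δq/q)²) = √(0.0167 + 4.39e-05) = 0.130, so δp = 9.38e+06.
Q = p + x + u: δQ = √(δp² + δx² + δu²) = √(8.8e+13 + 1.49e+13 + 8.17e+11) = 1.02e+07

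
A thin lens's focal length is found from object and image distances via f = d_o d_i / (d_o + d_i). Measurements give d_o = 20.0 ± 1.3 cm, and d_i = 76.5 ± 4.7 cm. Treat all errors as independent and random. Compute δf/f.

0.0531

∂f/∂d_o = (d_i/(d_o+d_i))² = 0.628;  ∂f/∂d_i = (d_o/(d_o+d_i))² = 0.0430
δf = √((∂f/∂d_o · δd_o)² + (∂f/∂d_i · δd_i)²) = √(0.667 + 0.0408) = 0.842 cm
f = 15.9 cm, so δf/f = 0.842/15.9 = 0.0531.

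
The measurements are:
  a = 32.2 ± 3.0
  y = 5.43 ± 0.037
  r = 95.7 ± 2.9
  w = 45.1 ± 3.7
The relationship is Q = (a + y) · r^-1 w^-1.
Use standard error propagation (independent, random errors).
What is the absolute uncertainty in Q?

0.00103

Let u = a + y = 37.6. δu = √(δa² + δy²) = √(9.00 + 0.00137) = 3.00, so δu/u = 0.0797.
Q is then a monomial in u, r, w:
δQ/Q = √((δu/u)² + (-1·δr/r)² + (-1·δw/w)²) = √(0.00636 + 0.000918 + 0.00673) = 0.118
Q = 0.00872, so δQ = 0.118 × 0.00872 = 0.00103.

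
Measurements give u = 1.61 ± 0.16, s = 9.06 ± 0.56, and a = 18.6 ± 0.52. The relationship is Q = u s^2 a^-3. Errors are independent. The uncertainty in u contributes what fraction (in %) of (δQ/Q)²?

30.7%

(δQ/Q)² = (1·δu/u)² + (2·δs/s)² + (-3·δa/a)²
  u term: (1×0.0994)² = 0.00988
  s term: (2×0.0618)² = 0.0153
  a term: (-3×0.0280)² = 0.00703
Total = 0.0322. Share from u = 0.00988/0.0322 = 0.307.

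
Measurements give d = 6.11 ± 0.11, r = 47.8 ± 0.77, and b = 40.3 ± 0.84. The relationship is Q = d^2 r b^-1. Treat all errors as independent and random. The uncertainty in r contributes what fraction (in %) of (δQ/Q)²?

13.0%

(δQ/Q)² = (2·δd/d)² + (1·δr/r)² + (-1·δb/b)²
  d term: (2×0.0180)² = 0.00130
  r term: (1×0.0161)² = 0.000259
  b term: (-1×0.0208)² = 0.000434
Total = 0.00199. Share from r = 0.000259/0.00199 = 0.130.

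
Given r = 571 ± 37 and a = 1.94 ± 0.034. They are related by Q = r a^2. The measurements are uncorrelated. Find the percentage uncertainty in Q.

Products/powers → add relative errors in quadrature, weighted by exponent:
  (1·δr/r)² = (1×0.0648)² = 0.00420;  (2·δa/a)² = (2×0.0175)² = 0.00123
δQ/Q = √(0.00543) = 0.0737

7.37%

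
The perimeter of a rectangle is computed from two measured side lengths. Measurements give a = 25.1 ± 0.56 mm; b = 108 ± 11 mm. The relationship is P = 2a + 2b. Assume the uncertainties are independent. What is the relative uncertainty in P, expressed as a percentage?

Absolute uncertainties add in quadrature for a linear combination:
  (2·δa)² = 1.25;  (2·δb)² = 484
δP = √(485) = 22.0 mm
P = 266 mm, so δP/P = 22.0/266 = 0.0828.

8.28%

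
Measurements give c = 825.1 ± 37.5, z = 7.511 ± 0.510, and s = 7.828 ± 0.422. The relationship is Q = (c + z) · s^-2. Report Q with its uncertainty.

Let u = c + z = 832.6. δu = √(δc² + δz²) = √(1410 + 0.260) = 37.5, so δu/u = 0.0450.
Q is then a monomial in u, s:
δQ/Q = √((δu/u)² + (-2·δs/s)²) = √(0.00203 + 0.0116) = 0.117
Q = 13.59, so δQ = 0.117 × 13.59 = 1.59.

13.59 ± 1.59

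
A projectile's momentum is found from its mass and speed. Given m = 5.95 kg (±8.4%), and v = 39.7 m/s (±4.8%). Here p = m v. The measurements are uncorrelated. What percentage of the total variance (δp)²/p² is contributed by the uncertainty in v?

24.6%

(δp/p)² = (1·δm/m)² + (1·δv/v)²
  m term: (1×0.0840)² = 0.00706
  v term: (1×0.0480)² = 0.00230
Total = 0.00936. Share from v = 0.00230/0.00936 = 0.246.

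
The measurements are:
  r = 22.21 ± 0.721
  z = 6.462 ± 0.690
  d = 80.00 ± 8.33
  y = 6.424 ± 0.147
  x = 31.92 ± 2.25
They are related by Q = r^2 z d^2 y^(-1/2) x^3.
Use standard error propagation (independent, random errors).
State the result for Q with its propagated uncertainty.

(2.618 ± 0.844) × 10^11

Q is a product of powers, so relative uncertainties combine in quadrature:
  (2·δr/r)² = (2×0.0325)² = 0.00422;  (1·δz/z)² = (1×0.107)² = 0.0114;  (2·δd/d)² = (2×0.104)² = 0.0434;  (−½·δy/y)² = (-0.5×0.0229)² = 0.000131;  (3·δx/x)² = (3×0.0705)² = 0.0447
δQ/Q = √(0.104) = 0.322
Q = 2.618e+11, so δQ = 0.322 × 2.618e+11 = 8.44e+10.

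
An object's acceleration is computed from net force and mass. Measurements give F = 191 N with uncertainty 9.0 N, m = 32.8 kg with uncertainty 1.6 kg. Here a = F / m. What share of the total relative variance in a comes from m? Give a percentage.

(δa/a)² = (1·δF/F)² + (-1·δm/m)²
  F term: (1×0.0471)² = 0.00222
  m term: (-1×0.0488)² = 0.00238
Total = 0.00460. Share from m = 0.00238/0.00460 = 0.517.

51.7%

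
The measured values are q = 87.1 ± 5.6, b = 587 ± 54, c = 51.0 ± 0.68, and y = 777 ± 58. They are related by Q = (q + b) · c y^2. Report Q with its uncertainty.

(2.08 ± 0.353) × 10^10

Let u = q + b = 674. δu = √(δq² + δb²) = √(31.4 + 2920) = 54.3, so δu/u = 0.0805.
Q is then a monomial in u, c, y:
δQ/Q = √((δu/u)² + (1·δc/c)² + (2·δy/y)²) = √(0.00649 + 0.000178 + 0.0223) = 0.170
Q = 2.08e+10, so δQ = 0.170 × 2.08e+10 = 3.53e+09.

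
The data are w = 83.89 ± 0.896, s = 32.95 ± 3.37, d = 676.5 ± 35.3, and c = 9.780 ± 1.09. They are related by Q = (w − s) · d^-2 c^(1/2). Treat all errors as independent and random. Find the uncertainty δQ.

4.76e-05

Let u = w − s = 50.94. δu = √(δw² + δs²) = √(0.803 + 11.4) = 3.49, so δu/u = 0.0685.
Q is then a monomial in u, d, c:
δQ/Q = √((δu/u)² + (-2·δd/d)² + (½·δc/c)²) = √(0.00469 + 0.0109 + 0.00311) = 0.137
Q = 0.0003481, so δQ = 0.137 × 0.0003481 = 4.76e-05.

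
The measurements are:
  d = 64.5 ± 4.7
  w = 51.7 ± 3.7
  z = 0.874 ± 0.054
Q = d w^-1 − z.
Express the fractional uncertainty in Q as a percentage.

Let p = d·w^-1 = 1.25. δp/p = √((1·δd/d)² + (-1·δw/w)²) = √(0.00531 + 0.00512) = 0.102, so δp = 0.127.
Q = p − z: δQ = √(δp² + δz²) = √(0.0162 + 0.00292) = 0.138
Q = 0.374, so δQ/Q = 0.138/0.374 = 0.370.

37.0%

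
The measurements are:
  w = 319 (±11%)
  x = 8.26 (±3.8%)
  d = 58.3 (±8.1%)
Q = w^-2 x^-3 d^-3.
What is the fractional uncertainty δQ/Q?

0.347

Q is a product of powers, so relative uncertainties combine in quadrature:
  (-2·δw/w)² = (-2×0.110)² = 0.0484;  (-3·δx/x)² = (-3×0.0380)² = 0.0130;  (-3·δd/d)² = (-3×0.0810)² = 0.0590
δQ/Q = √(0.120) = 0.347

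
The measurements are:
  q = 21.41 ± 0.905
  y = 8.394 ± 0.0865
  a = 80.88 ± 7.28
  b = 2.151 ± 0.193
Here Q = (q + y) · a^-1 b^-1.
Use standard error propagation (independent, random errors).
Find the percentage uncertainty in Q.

13.1%

Let u = q + y = 29.80. δu = √(δq² + δy²) = √(0.819 + 0.00748) = 0.909, so δu/u = 0.0305.
Q is then a monomial in u, a, b:
δQ/Q = √((δu/u)² + (-1·δa/a)² + (-1·δb/b)²) = √(0.000930 + 0.00810 + 0.00805) = 0.131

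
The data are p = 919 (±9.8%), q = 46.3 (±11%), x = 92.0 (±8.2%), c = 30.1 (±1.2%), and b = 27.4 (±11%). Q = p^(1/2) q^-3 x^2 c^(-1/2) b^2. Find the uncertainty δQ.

Q is a product of powers, so relative uncertainties combine in quadrature:
  (½·δp/p)² = (0.5×0.0980)² = 0.00240;  (-3·δq/q)² = (-3×0.110)² = 0.109;  (2·δx/x)² = (2×0.0820)² = 0.0269;  (−½·δc/c)² = (-0.5×0.0120)² = 3.6e-05;  (2·δb/b)² = (2×0.110)² = 0.0484
δQ/Q = √(0.187) = 0.432
Q = 354, so δQ = 0.432 × 354 = 153.

153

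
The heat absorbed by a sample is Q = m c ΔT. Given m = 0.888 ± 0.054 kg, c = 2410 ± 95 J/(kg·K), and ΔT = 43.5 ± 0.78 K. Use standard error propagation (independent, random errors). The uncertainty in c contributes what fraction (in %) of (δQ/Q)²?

(δQ/Q)² = (1·δm/m)² + (1·δc/c)² + (1·δΔT/ΔT)²
  m term: (1×0.0608)² = 0.00370
  c term: (1×0.0394)² = 0.00155
  ΔT term: (1×0.0179)² = 0.000322
Total = 0.00557. Share from c = 0.00155/0.00557 = 0.279.

27.9%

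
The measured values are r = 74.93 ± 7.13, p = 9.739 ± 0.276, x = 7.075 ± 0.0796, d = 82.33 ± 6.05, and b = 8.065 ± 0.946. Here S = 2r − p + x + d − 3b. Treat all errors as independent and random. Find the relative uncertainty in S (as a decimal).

0.0767

Each term contributes (cᵢ δxᵢ)² to (δS)²:
  (2·δr)² = 203;  (δp)² = 0.0762;  (δx)² = 0.00634;  (δd)² = 36.6;  (3·δb)² = 8.05
δS = √(248) = 15.8
S = 205.3, so δS/S = 15.8/205.3 = 0.0767.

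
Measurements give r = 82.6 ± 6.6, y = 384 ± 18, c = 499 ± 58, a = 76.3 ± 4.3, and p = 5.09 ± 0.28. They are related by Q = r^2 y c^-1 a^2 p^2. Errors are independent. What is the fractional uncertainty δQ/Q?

0.257

Since Q is a product/quotient, work with relative uncertainties:
  (2·δr/r)² = (2×0.0799)² = 0.0255;  (1·δy/y)² = (1×0.0469)² = 0.00220;  (-1·δc/c)² = (-1×0.116)² = 0.0135;  (2·δa/a)² = (2×0.0564)² = 0.0127;  (2·δp/p)² = (2×0.0550)² = 0.0121
δQ/Q = √(0.0661) = 0.257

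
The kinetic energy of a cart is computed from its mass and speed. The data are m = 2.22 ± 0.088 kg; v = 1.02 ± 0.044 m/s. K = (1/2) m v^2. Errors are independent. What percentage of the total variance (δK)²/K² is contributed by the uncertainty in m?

17.4%

(δK/K)² = (1·δm/m)² + (2·δv/v)²
  m term: (1×0.0396)² = 0.00157
  v term: (2×0.0431)² = 0.00744
Total = 0.00901. Share from m = 0.00157/0.00901 = 0.174.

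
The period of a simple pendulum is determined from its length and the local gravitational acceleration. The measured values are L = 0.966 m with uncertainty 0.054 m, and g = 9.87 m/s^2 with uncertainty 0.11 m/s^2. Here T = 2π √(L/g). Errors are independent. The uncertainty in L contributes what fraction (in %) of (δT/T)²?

(δT/T)² = (½·δL/L)² + (−½·δg/g)²
  L term: (0.5×0.0559)² = 0.000781
  g term: (-0.5×0.0111)² = 3.11e-05
Total = 0.000812. Share from L = 0.000781/0.000812 = 0.962.

96.2%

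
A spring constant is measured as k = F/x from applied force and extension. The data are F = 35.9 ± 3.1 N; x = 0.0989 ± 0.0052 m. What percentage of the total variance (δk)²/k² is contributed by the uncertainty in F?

73.0%

(δk/k)² = (1·δF/F)² + (-1·δx/x)²
  F term: (1×0.0864)² = 0.00746
  x term: (-1×0.0526)² = 0.00276
Total = 0.0102. Share from F = 0.00746/0.0102 = 0.730.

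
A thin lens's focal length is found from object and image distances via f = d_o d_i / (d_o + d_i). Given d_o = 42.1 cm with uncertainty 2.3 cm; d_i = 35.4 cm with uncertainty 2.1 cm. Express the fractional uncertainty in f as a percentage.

4.08%

∂f/∂d_o = (d_i/(d_o+d_i))² = 0.209;  ∂f/∂d_i = (d_o/(d_o+d_i))² = 0.295
δf = √((∂f/∂d_o · δd_o)² + (∂f/∂d_i · δd_i)²) = √(0.230 + 0.384) = 0.784 cm
f = 19.2 cm, so δf/f = 0.784/19.2 = 0.0408.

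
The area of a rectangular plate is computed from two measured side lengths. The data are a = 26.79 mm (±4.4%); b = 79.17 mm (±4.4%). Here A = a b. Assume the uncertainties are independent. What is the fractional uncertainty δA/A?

0.0622

For a monomial A ∝ a, b, fractional errors add in quadrature:
  (1·δa/a)² = (1×0.0440)² = 0.00194;  (1·δb/b)² = (1×0.0440)² = 0.00194
δA/A = √(0.00387) = 0.0622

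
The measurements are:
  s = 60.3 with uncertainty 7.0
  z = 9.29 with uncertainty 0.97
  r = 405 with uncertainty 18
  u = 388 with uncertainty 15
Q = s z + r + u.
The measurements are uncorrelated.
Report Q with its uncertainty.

1350 ± 90.5

Let p = s·z = 560. δp/p = √((1·δs/s)² + (1·δz/z)²) = √(0.0135 + 0.0109) = 0.156, so δp = 87.5.
Q = p + r + u: δQ = √(δp² + δr² + δu²) = √(7650 + 324 + 225) = 90.5
Q = 1350.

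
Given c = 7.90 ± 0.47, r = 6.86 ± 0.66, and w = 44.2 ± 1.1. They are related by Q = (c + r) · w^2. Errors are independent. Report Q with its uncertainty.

28800 ± 2140

Let u = c + r = 14.8. δu = √(δc² + δr²) = √(0.221 + 0.436) = 0.810, so δu/u = 0.0549.
Q is then a monomial in u, w:
δQ/Q = √((δu/u)² + (2·δw/w)²) = √(0.00301 + 0.00248) = 0.0741
Q = 28800, so δQ = 0.0741 × 28800 = 2140.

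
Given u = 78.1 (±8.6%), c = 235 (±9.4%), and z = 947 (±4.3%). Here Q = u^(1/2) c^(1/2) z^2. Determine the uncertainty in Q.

Products/powers → add relative errors in quadrature, weighted by exponent:
  (½·δu/u)² = (0.5×0.0860)² = 0.00185;  (½·δc/c)² = (0.5×0.0940)² = 0.00221;  (2·δz/z)² = (2×0.0430)² = 0.00740
δQ/Q = √(0.0115) = 0.107
Q = 1.21e+08, so δQ = 0.107 × 1.21e+08 = 1.3e+07.

1.3e+07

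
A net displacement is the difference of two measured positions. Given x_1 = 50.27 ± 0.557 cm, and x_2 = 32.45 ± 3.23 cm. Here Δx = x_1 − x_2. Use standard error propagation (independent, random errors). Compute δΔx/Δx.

Each term contributes (cᵢ δxᵢ)² to (δΔx)²:
  (δx_1)² = 0.310;  (δx_2)² = 10.4
δΔx = √(10.7) = 3.28 cm
Δx = 17.82 cm, so δΔx/Δx = 3.28/17.82 = 0.184.

0.184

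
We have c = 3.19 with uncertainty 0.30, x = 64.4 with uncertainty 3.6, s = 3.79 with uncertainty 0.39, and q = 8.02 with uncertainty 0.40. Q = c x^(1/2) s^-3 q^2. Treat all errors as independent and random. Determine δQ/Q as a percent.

33.9%

Since Q is a product/quotient, work with relative uncertainties:
  (1·δc/c)² = (1×0.0940)² = 0.00884;  (½·δx/x)² = (0.5×0.0559)² = 0.000781;  (-3·δs/s)² = (-3×0.103)² = 0.0953;  (2·δq/q)² = (2×0.0499)² = 0.00995
δQ/Q = √(0.115) = 0.339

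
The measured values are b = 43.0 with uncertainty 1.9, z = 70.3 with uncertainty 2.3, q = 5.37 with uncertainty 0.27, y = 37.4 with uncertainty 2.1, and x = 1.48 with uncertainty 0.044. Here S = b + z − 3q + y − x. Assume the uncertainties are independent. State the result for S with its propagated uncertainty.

Sums and differences: (δS)² = Σ (cᵢ δxᵢ)².
  (δb)² = 3.61;  (δz)² = 5.29;  (3·δq)² = 0.656;  (δy)² = 4.41;  (δx)² = 0.00194
δS = √(14.0) = 3.74
S = 133.

133 ± 3.74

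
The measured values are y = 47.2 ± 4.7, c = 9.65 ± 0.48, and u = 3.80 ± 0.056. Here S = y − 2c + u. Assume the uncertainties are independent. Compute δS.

4.80

For a sum/difference, combine absolute errors in quadrature:
  (δy)² = 22.1;  (2·δc)² = 0.922;  (δu)² = 0.00314
δS = √(23.0) = 4.80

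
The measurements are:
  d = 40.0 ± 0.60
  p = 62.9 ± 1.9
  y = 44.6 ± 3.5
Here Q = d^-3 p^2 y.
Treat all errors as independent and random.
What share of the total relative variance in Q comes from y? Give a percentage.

52.0%

(δQ/Q)² = (-3·δd/d)² + (2·δp/p)² + (1·δy/y)²
  d term: (-3×0.0150)² = 0.00202
  p term: (2×0.0302)² = 0.00365
  y term: (1×0.0785)² = 0.00616
Total = 0.0118. Share from y = 0.00616/0.0118 = 0.520.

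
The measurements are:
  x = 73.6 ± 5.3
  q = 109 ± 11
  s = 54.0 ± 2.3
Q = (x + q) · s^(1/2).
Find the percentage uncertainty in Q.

7.02%

Let u = x + q = 183. δu = √(δx² + δq²) = √(28.1 + 121) = 12.2, so δu/u = 0.0669.
Q is then a monomial in u, s:
δQ/Q = √((δu/u)² + (½·δs/s)²) = √(0.00447 + 0.000454) = 0.0702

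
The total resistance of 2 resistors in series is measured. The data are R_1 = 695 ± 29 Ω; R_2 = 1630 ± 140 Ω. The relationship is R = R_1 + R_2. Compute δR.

143 Ω

Absolute uncertainties add in quadrature for a linear combination:
  (δR_1)² = 841;  (δR_2)² = 19600
δR = √(20400) = 143 Ω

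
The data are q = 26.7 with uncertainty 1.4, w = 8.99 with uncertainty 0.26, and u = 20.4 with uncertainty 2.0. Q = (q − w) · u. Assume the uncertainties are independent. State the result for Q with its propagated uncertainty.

361 ± 45.8

Let h = q − w = 17.7. δh = √(δq² + δw²) = √(1.96 + 0.0676) = 1.42, so δh/h = 0.0804.
Q is then a monomial in h, u:
δQ/Q = √((δh/h)² + (1·δu/u)²) = √(0.00646 + 0.00961) = 0.127
Q = 361, so δQ = 0.127 × 361 = 45.8.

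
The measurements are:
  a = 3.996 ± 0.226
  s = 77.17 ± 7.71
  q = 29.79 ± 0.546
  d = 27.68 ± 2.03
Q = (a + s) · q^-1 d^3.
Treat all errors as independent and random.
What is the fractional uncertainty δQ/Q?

0.240

Let u = a + s = 81.17. δu = √(δa² + δs²) = √(0.0511 + 59.4) = 7.71, so δu/u = 0.0950.
Q is then a monomial in u, q, d:
δQ/Q = √((δu/u)² + (-1·δq/q)² + (3·δd/d)²) = √(0.00903 + 0.000336 + 0.0484) = 0.240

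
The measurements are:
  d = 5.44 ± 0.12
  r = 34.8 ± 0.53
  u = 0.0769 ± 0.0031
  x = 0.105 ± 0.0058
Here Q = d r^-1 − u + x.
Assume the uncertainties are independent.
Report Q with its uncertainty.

0.184 ± 0.00780

Let p = d·r^-1 = 0.156. δp/p = √((1·δd/d)² + (-1·δr/r)²) = √(0.000487 + 0.000232) = 0.0268, so δp = 0.00419.
Q = p − u + x: δQ = √(δp² + δu² + δx²) = √(1.76e-05 + 9.61e-06 + 3.36e-05) = 0.00780
Q = 0.184.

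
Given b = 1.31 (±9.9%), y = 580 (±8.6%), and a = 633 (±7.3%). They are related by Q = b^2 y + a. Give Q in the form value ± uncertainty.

Let p = b^2·y = 995. δp/p = √((2·δb/b)² + (1·δy/y)²) = √(0.0392 + 0.00740) = 0.216, so δp = 215.
Q = p + a: δQ = √(δp² + δa²) = √(46200 + 2140) = 220
Q = 1630.

1630 ± 220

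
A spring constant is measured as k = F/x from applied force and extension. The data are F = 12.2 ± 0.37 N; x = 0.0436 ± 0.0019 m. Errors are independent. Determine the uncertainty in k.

14.9 N/m

Since k is a product/quotient, work with relative uncertainties:
  (1·δF/F)² = (1×0.0303)² = 0.000920;  (-1·δx/x)² = (-1×0.0436)² = 0.00190
δk/k = √(0.00282) = 0.0531
k = 280 N/m, so δk = 0.0531 × 280 = 14.9 N/m.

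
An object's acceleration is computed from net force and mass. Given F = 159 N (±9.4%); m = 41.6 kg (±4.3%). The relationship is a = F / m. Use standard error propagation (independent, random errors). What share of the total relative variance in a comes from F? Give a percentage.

(δa/a)² = (1·δF/F)² + (-1·δm/m)²
  F term: (1×0.0940)² = 0.00884
  m term: (-1×0.0430)² = 0.00185
Total = 0.0107. Share from F = 0.00884/0.0107 = 0.827.

82.7%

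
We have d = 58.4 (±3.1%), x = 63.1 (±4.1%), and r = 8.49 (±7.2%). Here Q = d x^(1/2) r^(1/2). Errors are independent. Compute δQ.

69.9

For a monomial Q ∝ d, x^(1/2), r^(1/2), fractional errors add in quadrature:
  (1·δd/d)² = (1×0.0310)² = 0.000961;  (½·δx/x)² = (0.5×0.0410)² = 0.000420;  (½·δr/r)² = (0.5×0.0720)² = 0.00130
δQ/Q = √(0.00268) = 0.0517
Q = 1350, so δQ = 0.0517 × 1350 = 69.9.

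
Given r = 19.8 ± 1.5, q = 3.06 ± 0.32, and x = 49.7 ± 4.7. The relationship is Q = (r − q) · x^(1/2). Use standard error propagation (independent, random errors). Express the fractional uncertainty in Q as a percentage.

Let u = r − q = 16.7. δu = √(δr² + δq²) = √(2.25 + 0.102) = 1.53, so δu/u = 0.0916.
Q is then a monomial in u, x:
δQ/Q = √((δu/u)² + (½·δx/x)²) = √(0.00839 + 0.00224) = 0.103

10.3%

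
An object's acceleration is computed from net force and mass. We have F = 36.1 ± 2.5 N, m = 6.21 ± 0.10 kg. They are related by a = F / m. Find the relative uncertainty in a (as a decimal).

0.0711

Products/powers → add relative errors in quadrature, weighted by exponent:
  (1·δF/F)² = (1×0.0693)² = 0.00480;  (-1·δm/m)² = (-1×0.0161)² = 0.000259
δa/a = √(0.00506) = 0.0711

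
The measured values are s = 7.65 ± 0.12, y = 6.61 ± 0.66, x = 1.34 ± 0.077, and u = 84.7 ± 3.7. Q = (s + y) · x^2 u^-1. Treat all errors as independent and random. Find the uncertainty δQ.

Let w = s + y = 14.3. δw = √(δs² + δy²) = √(0.0144 + 0.436) = 0.671, so δw/w = 0.0470.
Q is then a monomial in w, x, u:
δQ/Q = √((δw/w)² + (2·δx/x)² + (-1·δu/u)²) = √(0.00221 + 0.0132 + 0.00191) = 0.132
Q = 0.302, so δQ = 0.132 × 0.302 = 0.0398.

0.0398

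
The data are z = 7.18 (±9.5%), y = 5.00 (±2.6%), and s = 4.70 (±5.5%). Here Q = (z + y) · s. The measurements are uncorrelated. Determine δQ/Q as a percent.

7.92%

Let u = z + y = 12.2. δu = √(δz² + δy²) = √(0.465 + 0.0169) = 0.694, so δu/u = 0.0570.
Q is then a monomial in u, s:
δQ/Q = √((δu/u)² + (1·δs/s)²) = √(0.00325 + 0.00302) = 0.0792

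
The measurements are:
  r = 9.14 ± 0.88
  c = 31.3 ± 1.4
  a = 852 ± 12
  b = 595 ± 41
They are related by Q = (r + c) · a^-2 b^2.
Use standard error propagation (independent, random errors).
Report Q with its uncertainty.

19.7 ± 2.89

Let u = r + c = 40.4. δu = √(δr² + δc²) = √(0.774 + 1.96) = 1.65, so δu/u = 0.0409.
Q is then a monomial in u, a, b:
δQ/Q = √((δu/u)² + (-2·δa/a)² + (2·δb/b)²) = √(0.00167 + 0.000793 + 0.0190) = 0.146
Q = 19.7, so δQ = 0.146 × 19.7 = 2.89.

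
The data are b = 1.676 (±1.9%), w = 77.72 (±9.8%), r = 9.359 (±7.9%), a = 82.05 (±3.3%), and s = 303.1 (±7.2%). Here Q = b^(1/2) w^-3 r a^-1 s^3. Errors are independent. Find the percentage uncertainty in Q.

Since Q is a product/quotient, work with relative uncertainties:
  (½·δb/b)² = (0.5×0.0190)² = 9.02e-05;  (-3·δw/w)² = (-3×0.0980)² = 0.0864;  (1·δr/r)² = (1×0.0790)² = 0.00624;  (-1·δa/a)² = (-1×0.0330)² = 0.00109;  (3·δs/s)² = (3×0.0720)² = 0.0467
δQ/Q = √(0.141) = 0.375

37.5%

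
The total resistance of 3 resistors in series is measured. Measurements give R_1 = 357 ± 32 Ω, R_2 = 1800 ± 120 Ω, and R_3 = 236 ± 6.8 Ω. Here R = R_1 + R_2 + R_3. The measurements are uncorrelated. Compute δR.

For a sum/difference, combine absolute errors in quadrature:
  (δR_1)² = 1020;  (δR_2)² = 14400;  (δR_3)² = 46.2
δR = √(15500) = 124 Ω

124 Ω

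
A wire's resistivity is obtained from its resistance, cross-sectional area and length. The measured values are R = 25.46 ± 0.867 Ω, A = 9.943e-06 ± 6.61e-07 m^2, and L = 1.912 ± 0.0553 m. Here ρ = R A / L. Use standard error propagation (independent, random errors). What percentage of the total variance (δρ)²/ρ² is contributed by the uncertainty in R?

18.1%

(δρ/ρ)² = (1·δR/R)² + (1·δA/A)² + (-1·δL/L)²
  R term: (1×0.0341)² = 0.00116
  A term: (1×0.0665)² = 0.00442
  L term: (-1×0.0289)² = 0.000837
Total = 0.00642. Share from R = 0.00116/0.00642 = 0.181.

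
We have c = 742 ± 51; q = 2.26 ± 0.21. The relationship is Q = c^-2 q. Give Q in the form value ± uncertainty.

(4.10 ± 0.681) × 10^-6

Since Q is a product/quotient, work with relative uncertainties:
  (-2·δc/c)² = (-2×0.0687)² = 0.0189;  (1·δq/q)² = (1×0.0929)² = 0.00863
δQ/Q = √(0.0275) = 0.166
Q = 4.1e-06, so δQ = 0.166 × 4.1e-06 = 6.81e-07.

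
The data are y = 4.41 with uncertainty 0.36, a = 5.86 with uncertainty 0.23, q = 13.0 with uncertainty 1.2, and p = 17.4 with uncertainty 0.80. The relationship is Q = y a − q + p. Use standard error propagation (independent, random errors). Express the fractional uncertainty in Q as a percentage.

Let w = y·a = 25.8. δw/w = √((1·δy/y)² + (1·δa/a)²) = √(0.00666 + 0.00154) = 0.0906, so δw = 2.34.
Q = w − q + p: δQ = √(δw² + δq² + δp²) = √(5.48 + 1.44 + 0.640) = 2.75
Q = 30.2, so δQ/Q = 2.75/30.2 = 0.0909.

9.09%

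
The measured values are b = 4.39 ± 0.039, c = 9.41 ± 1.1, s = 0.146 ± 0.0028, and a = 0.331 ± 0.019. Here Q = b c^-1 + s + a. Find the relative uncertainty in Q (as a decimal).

Let p = b·c^-1 = 0.467. δp/p = √((1·δb/b)² + (-1·δc/c)²) = √(7.89e-05 + 0.0137) = 0.117, so δp = 0.0547.
Q = p + s + a: δQ = √(δp² + δs² + δa²) = √(0.00299 + 7.84e-06 + 0.000361) = 0.0580
Q = 0.944, so δQ/Q = 0.0580/0.944 = 0.0614.

0.0614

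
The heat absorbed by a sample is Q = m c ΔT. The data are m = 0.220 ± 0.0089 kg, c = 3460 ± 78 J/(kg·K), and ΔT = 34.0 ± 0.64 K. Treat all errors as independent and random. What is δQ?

1290 J

Q is a product of powers, so relative uncertainties combine in quadrature:
  (1·δm/m)² = (1×0.0405)² = 0.00164;  (1·δc/c)² = (1×0.0225)² = 0.000508;  (1·δΔT/ΔT)² = (1×0.0188)² = 0.000354
δQ/Q = √(0.00250) = 0.0500
Q = 25900 J, so δQ = 0.0500 × 25900 = 1290 J.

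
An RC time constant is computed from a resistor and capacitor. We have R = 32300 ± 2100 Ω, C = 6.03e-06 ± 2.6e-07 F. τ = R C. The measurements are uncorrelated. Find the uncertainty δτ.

Products/powers → add relative errors in quadrature, weighted by exponent:
  (1·δR/R)² = (1×0.0650)² = 0.00423;  (1·δC/C)² = (1×0.0431)² = 0.00186
δτ/τ = √(0.00609) = 0.0780
τ = 0.195 s, so δτ = 0.0780 × 0.195 = 0.0152 s.

0.0152 s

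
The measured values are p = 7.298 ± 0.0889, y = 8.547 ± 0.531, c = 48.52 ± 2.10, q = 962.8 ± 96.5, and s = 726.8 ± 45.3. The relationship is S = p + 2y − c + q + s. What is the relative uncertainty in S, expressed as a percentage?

Absolute uncertainties add in quadrature for a linear combination:
  (δp)² = 0.00790;  (2·δy)² = 1.13;  (δc)² = 4.41;  (δq)² = 9310;  (δs)² = 2050
δS = √(11400) = 107
S = 1665, so δS/S = 107/1665 = 0.0640.

6.40%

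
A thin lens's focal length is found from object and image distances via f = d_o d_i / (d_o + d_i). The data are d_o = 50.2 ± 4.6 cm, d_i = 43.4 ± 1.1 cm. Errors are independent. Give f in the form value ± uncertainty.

∂f/∂d_o = (d_i/(d_o+d_i))² = 0.215;  ∂f/∂d_i = (d_o/(d_o+d_i))² = 0.288
δf = √((∂f/∂d_o · δd_o)² + (∂f/∂d_i · δd_i)²) = √(0.978 + 0.100) = 1.04 cm
f = 23.3 cm.

23.3 ± 1.04 cm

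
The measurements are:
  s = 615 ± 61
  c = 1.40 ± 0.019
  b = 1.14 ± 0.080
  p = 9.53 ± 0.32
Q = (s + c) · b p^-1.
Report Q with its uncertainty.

Let u = s + c = 616. δu = √(δs² + δc²) = √(3720 + 0.000361) = 61.0, so δu/u = 0.0990.
Q is then a monomial in u, b, p:
δQ/Q = √((δu/u)² + (1·δb/b)² + (-1·δp/p)²) = √(0.00979 + 0.00492 + 0.00113) = 0.126
Q = 73.7, so δQ = 0.126 × 73.7 = 9.28.

73.7 ± 9.28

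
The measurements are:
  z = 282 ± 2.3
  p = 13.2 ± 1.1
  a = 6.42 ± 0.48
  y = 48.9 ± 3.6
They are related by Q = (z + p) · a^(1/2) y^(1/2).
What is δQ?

Let u = z + p = 295. δu = √(δz² + δp²) = √(5.29 + 1.21) = 2.55, so δu/u = 0.00864.
Q is then a monomial in u, a, y:
δQ/Q = √((δu/u)² + (½·δa/a)² + (½·δy/y)²) = √(7.46e-05 + 0.00140 + 0.00135) = 0.0532
Q = 5230, so δQ = 0.0532 × 5230 = 278.

278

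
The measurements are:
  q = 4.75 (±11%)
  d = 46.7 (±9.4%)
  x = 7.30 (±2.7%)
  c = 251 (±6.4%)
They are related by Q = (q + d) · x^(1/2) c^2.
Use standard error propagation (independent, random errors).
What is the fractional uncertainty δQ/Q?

0.155

Let u = q + d = 51.5. δu = √(δq² + δd²) = √(0.273 + 19.3) = 4.42, so δu/u = 0.0859.
Q is then a monomial in u, x, c:
δQ/Q = √((δu/u)² + (½·δx/x)² + (2·δc/c)²) = √(0.00738 + 0.000182 + 0.0164) = 0.155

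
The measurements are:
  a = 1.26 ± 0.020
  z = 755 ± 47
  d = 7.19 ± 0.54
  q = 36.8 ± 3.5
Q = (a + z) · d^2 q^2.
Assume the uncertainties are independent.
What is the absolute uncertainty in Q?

1.32e+07

Let u = a + z = 756. δu = √(δa² + δz²) = √(0.000400 + 2210) = 47.0, so δu/u = 0.0621.
Q is then a monomial in u, d, q:
δQ/Q = √((δu/u)² + (2·δd/d)² + (2·δq/q)²) = √(0.00386 + 0.0226 + 0.0362) = 0.250
Q = 5.29e+07, so δQ = 0.250 × 5.29e+07 = 1.32e+07.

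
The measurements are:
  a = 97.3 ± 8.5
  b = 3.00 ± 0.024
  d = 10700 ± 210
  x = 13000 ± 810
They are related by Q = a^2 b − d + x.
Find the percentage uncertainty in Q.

Let p = a^2·b = 28400. δp/p = √((2·δa/a)² + (1·δb/b)²) = √(0.0305 + 6.4e-05) = 0.175, so δp = 4970.
Q = p − d + x: δQ = √(δp² + δd² + δx²) = √(2.47e+07 + 44100 + 6.56e+05) = 5040
Q = 30700, so δQ/Q = 5040/30700 = 0.164.

16.4%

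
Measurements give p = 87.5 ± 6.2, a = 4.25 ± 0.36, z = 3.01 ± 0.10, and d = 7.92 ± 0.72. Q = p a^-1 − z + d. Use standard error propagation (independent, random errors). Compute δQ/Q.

0.0936

Let w = p·a^-1 = 20.6. δw/w = √((1·δp/p)² + (-1·δa/a)²) = √(0.00502 + 0.00718) = 0.110, so δw = 2.27.
Q = w − z + d: δQ = √(δw² + δz² + δd²) = √(5.17 + 0.0100 + 0.518) = 2.39
Q = 25.5, so δQ/Q = 2.39/25.5 = 0.0936.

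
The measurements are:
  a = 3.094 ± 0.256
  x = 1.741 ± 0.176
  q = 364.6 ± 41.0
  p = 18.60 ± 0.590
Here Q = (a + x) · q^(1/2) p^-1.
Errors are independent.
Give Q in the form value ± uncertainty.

4.964 ± 0.452

Let u = a + x = 4.835. δu = √(δa² + δx²) = √(0.0655 + 0.0310) = 0.311, so δu/u = 0.0643.
Q is then a monomial in u, q, p:
δQ/Q = √((δu/u)² + (½·δq/q)² + (-1·δp/p)²) = √(0.00413 + 0.00316 + 0.00101) = 0.0911
Q = 4.964, so δQ = 0.0911 × 4.964 = 0.452.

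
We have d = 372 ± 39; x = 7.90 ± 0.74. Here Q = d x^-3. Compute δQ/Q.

Each factor contributes (exponent × relative error)² to (δQ/Q)²:
  (1·δd/d)² = (1×0.105)² = 0.0110;  (-3·δx/x)² = (-3×0.0937)² = 0.0790
δQ/Q = √(0.0900) = 0.300

0.300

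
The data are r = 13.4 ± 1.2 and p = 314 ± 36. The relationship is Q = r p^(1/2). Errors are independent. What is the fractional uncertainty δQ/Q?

0.106

Relative error in a monomial: (δQ/Q)² = Σ (nᵢ · δxᵢ/xᵢ)².
  (1·δr/r)² = (1×0.0896)² = 0.00802;  (½·δp/p)² = (0.5×0.115)² = 0.00329
δQ/Q = √(0.0113) = 0.106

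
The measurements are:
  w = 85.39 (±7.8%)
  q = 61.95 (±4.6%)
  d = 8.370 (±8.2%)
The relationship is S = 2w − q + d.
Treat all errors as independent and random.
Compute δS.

13.6

Each term contributes (cᵢ δxᵢ)² to (δS)²:
  (2·δw)² = 177;  (δq)² = 8.12;  (δd)² = 0.471
δS = √(186) = 13.6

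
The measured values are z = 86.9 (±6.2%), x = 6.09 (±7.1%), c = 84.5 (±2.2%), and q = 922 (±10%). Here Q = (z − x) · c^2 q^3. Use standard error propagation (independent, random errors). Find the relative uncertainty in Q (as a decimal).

0.310

Let u = z − x = 80.8. δu = √(δz² + δx²) = √(29.0 + 0.187) = 5.41, so δu/u = 0.0669.
Q is then a monomial in u, c, q:
δQ/Q = √((δu/u)² + (2·δc/c)² + (3·δq/q)²) = √(0.00447 + 0.00194 + 0.0900) = 0.310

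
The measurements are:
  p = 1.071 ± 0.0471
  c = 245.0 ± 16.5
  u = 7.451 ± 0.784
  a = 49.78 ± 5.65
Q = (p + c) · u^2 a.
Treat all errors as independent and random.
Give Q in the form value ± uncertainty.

(6.801 ± 1.69) × 10^5

Let w = p + c = 246.1. δw = √(δp² + δc²) = √(0.00222 + 272) = 16.5, so δw/w = 0.0671.
Q is then a monomial in w, u, a:
δQ/Q = √((δw/w)² + (2·δu/u)² + (1·δa/a)²) = √(0.00450 + 0.0443 + 0.0129) = 0.248
Q = 680100, so δQ = 0.248 × 680100 = 1.69e+05.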